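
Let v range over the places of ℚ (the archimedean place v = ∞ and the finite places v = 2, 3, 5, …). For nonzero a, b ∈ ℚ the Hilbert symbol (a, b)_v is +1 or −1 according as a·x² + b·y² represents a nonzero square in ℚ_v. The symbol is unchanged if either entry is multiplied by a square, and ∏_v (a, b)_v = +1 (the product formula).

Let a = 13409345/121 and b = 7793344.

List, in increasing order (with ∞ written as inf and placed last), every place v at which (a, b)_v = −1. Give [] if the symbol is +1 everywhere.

Mod squares: a ≡ 37145, b ≡ 121771. Check v ∈ {∞, 2, 5, 11, 13, 17, 19, 23, 29}.
v=∞: 37145 > 0 and 121771 > 0  ⇒  (a,b)_∞ = +1.
v=19: a=19^3·(≡16), b=19^1·(≡4) mod 19; (16|19)=+1, (4|19)=+1; (−1)^{3·1·9}·(+1)^1·(+1)^3 = -1.
v=11: a=11^-2·(≡4), b=11^0·(≡9) mod 11; (4|11)=+1, (9|11)=+1; (−1)^{-2·0·5}·(+1)^0·(+1)^-2 = +1.
v=2: v_2(a)=0, v_2(b)=6; units ≡ 1, 3 (mod 8); ε·ε+αω+βω = 0·1+0·1+6·0 ≡ 0  ⇒  (a,b)_2 = +1.
v=13: a=13^0·(≡10), b=13^1·(≡6) mod 13; (10|13)=+1, (6|13)=-1; (−1)^{0·1·6}·(+1)^1·(-1)^0 = +1.
v=17: a=17^1·(≡1), b=17^1·(≡10) mod 17; (1|17)=+1, (10|17)=-1; (−1)^{1·1·8}·(+1)^1·(-1)^1 = -1.
v=23: a=23^1·(≡21), b=23^0·(≡1) mod 23; (21|23)=-1, (1|23)=+1; (−1)^{1·0·11}·(-1)^0·(+1)^1 = +1.
v=5: a=5^1·(≡4), b=5^0·(≡4) mod 5; (4|5)=+1, (4|5)=+1; (−1)^{1·0·2}·(+1)^0·(+1)^1 = +1.
v=29: a=29^0·(≡7), b=29^1·(≡22) mod 29; (7|29)=+1, (22|29)=+1; (−1)^{0·1·14}·(+1)^1·(+1)^0 = +1.
|Ram(37145, 121771)| = 2, even; anisotropic at {17, 19}.

[17, 19]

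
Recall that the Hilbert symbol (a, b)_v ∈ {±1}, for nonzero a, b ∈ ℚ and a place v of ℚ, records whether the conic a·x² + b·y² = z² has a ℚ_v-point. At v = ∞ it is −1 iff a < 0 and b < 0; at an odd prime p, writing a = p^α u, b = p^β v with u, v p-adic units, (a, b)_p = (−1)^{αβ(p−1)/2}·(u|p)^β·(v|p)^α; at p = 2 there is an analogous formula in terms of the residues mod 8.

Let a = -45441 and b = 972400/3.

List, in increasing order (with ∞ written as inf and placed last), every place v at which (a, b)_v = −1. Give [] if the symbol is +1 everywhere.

[11, 13]

Mod squares: a ≡ -561, b ≡ 7293. Check v ∈ {∞, 2, 3, 5, 11, 13, 17}.
v=5: a=5^0·(≡4), b=5^2·(≡2) mod 5; (4|5)=+1, (2|5)=-1; (−1)^{0·2·2}·(+1)^2·(-1)^0 = +1.
v=2: v_2(a)=0, v_2(b)=4; units ≡ 7, 5 (mod 8); ε·ε+αω+βω = 1·0+0·1+4·0 ≡ 0  ⇒  (a,b)_2 = +1.
v=∞: -561 < 0 and 7293 > 0  ⇒  (a,b)_∞ = +1.
v=17: a=17^1·(≡13), b=17^1·(≡4) mod 17; (13|17)=+1, (4|17)=+1; (−1)^{1·1·8}·(+1)^1·(+1)^1 = +1.
v=3: a=3^5·(≡2), b=3^-1·(≡1) mod 3; (2|3)=-1, (1|3)=+1; (−1)^{5·-1·1}·(-1)^-1·(+1)^5 = +1.
v=13: a=13^0·(≡7), b=13^1·(≡8) mod 13; (7|13)=-1, (8|13)=-1; (−1)^{0·1·6}·(-1)^1·(-1)^0 = -1.
v=11: a=11^1·(≡5), b=11^1·(≡5) mod 11; (5|11)=+1, (5|11)=+1; (−1)^{1·1·5}·(+1)^1·(+1)^1 = -1.
|Ram(-561, 7293)| = 2, even; anisotropic at {11, 13}.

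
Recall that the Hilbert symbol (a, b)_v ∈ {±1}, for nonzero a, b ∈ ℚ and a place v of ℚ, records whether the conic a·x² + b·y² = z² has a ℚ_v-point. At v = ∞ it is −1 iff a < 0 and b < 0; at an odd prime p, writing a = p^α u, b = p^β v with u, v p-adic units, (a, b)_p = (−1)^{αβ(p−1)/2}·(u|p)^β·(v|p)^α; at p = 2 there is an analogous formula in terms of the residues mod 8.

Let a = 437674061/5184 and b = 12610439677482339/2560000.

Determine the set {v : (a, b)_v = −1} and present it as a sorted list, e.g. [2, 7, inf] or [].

(a, b) ≡ (4301, 6699) mod (ℚ^×)²; places V = {2, 3, 5, 7, 11, 17, 23, 29, ∞}.
(a,b)_29: α=2, u≡6; β=3, v≡7 (mod 29); (6|29)=+1, (7|29)=+1; sign (−1)^0·+1^3·+1^2 = +1.
(a,b)_23: α=1, u≡3; β=2, v≡9 (mod 23); (3|23)=+1, (9|23)=+1; sign (−1)^0·+1^2·+1^1 = +1.
(a,b)_∞: sgn(4301)=+, sgn(6699)=+, so +1.
(a,b)_17: α=1, u≡15; β=2, v≡16 (mod 17); (15|17)=+1, (16|17)=+1; sign (−1)^0·+1^2·+1^1 = +1.
(a,b)_7: α=0, u≡5; β=1, v≡3 (mod 7); (5|7)=-1, (3|7)=-1; sign (−1)^0·-1^1·-1^0 = -1.
(a,b)_3: α=-4, u≡2; β=1, v≡1 (mod 3); (2|3)=-1, (1|3)=+1; sign (−1)^0·-1^1·+1^-4 = -1.
(a,b)_11: α=3, u≡10; β=5, v≡9 (mod 11); (10|11)=-1, (9|11)=+1; sign (−1)^1·-1^5·+1^3 = +1.
(a,b)_2: α=-6, β=-12; u≡5, v≡3 (mod 8); ε(u)ε(v)=0·1, αω(v)=-6·1, βω(u)=-12·1; sum ≡ 0  ⇒  +1.
(a,b)_5: α=0, u≡4; β=-4, v≡4 (mod 5); (4|5)=+1, (4|5)=+1; sign (−1)^0·+1^-4·+1^0 = +1.
(4301, 6699 / ℚ) ramifies at {3, 7}: a division algebra.

[3, 7]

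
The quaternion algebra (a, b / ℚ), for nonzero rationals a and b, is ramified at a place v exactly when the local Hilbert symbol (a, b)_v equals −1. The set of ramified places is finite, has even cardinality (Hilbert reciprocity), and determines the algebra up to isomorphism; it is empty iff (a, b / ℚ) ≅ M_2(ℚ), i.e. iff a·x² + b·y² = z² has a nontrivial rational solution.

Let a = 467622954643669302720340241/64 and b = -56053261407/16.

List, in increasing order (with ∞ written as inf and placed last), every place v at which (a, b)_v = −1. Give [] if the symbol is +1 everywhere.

[3, 13, 17, 29]

(a, b) ≡ (1339481, -394383) mod (ℚ^×)²; places V = {2, 3, 11, 13, 17, 19, 29, 37, ∞}.
(a,b)_2: α=-6, β=-4; u≡1, v≡1 (mod 8); ε(u)ε(v)=0·0, αω(v)=-6·0, βω(u)=-4·0; sum ≡ 0  ⇒  +1.
(a,b)_19: α=3, u≡9; β=1, v≡8 (mod 19); (9|19)=+1, (8|19)=-1; sign (−1)^1·+1^1·-1^3 = +1.
(a,b)_11: α=3, u≡5; β=1, v≡6 (mod 11); (5|11)=+1, (6|11)=-1; sign (−1)^1·+1^1·-1^3 = +1.
(a,b)_37: α=2, u≡25; β=1, v≡7 (mod 37); (25|37)=+1, (7|37)=+1; sign (−1)^0·+1^1·+1^2 = +1.
(a,b)_∞: sgn(1339481)=+, sgn(-394383)=−, so +1.
(a,b)_29: α=5, u≡8; β=2, v≡11 (mod 29); (8|29)=-1, (11|29)=-1; sign (−1)^0·-1^2·-1^5 = -1.
(a,b)_17: α=3, u≡9; β=1, v≡14 (mod 17); (9|17)=+1, (14|17)=-1; sign (−1)^0·+1^1·-1^3 = -1.
(a,b)_13: α=5, u≡10; β=2, v≡7 (mod 13); (10|13)=+1, (7|13)=-1; sign (−1)^0·+1^2·-1^5 = -1.
(a,b)_3: α=0, u≡2; β=1, v≡2 (mod 3); (2|3)=-1, (2|3)=-1; sign (−1)^0·-1^1·-1^0 = -1.
|Ram(1339481, -394383)| = 4, even; anisotropic at {3, 13, 17, 29}.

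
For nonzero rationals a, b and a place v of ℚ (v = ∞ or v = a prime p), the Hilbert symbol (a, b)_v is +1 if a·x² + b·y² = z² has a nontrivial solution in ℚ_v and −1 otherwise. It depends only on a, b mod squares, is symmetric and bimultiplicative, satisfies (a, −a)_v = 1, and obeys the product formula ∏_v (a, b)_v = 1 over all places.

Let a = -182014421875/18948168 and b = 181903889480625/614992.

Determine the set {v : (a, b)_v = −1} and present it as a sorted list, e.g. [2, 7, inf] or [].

[2, 29]

Mod squares: a ≡ -8294, b ≡ 133. Check v ∈ {∞, 2, 3, 5, 7, 11, 13, 17, 19, 29, 53}.
v=53: a=53^2·(≡14), b=53^2·(≡50) mod 53; (14|53)=-1, (50|53)=-1; (−1)^{2·2·26}·(-1)^2·(-1)^2 = +1.
v=11: a=11^1·(≡9), b=11^0·(≡1) mod 11; (9|11)=+1, (1|11)=+1; (−1)^{1·0·5}·(+1)^0·(+1)^1 = +1.
v=2: v_2(a)=-3, v_2(b)=-4; units ≡ 5, 5 (mod 8); ε·ε+αω+βω = 0·0+-3·1+-4·1 ≡ 1  ⇒  (a,b)_2 = -1.
v=3: a=3^-8·(≡1), b=3^6·(≡1) mod 3; (1|3)=+1, (1|3)=+1; (−1)^{-8·6·1}·(+1)^6·(+1)^-8 = +1.
v=17: a=17^0·(≡4), b=17^-2·(≡11) mod 17; (4|17)=+1, (11|17)=-1; (−1)^{0·-2·8}·(+1)^-2·(-1)^0 = +1.
v=13: a=13^1·(≡4), b=13^2·(≡9) mod 13; (4|13)=+1, (9|13)=+1; (−1)^{1·2·6}·(+1)^2·(+1)^1 = +1.
v=19: a=19^-2·(≡1), b=19^-1·(≡5) mod 19; (1|19)=+1, (5|19)=+1; (−1)^{-2·-1·9}·(+1)^-1·(+1)^-2 = +1.
v=7: a=7^0·(≡1), b=7^-1·(≡3) mod 7; (1|7)=+1, (3|7)=-1; (−1)^{0·-1·3}·(+1)^-1·(-1)^0 = +1.
v=∞: -8294 < 0 and 133 > 0  ⇒  (a,b)_∞ = +1.
v=29: a=29^1·(≡16), b=29^2·(≡26) mod 29; (16|29)=+1, (26|29)=-1; (−1)^{1·2·14}·(+1)^2·(-1)^1 = -1.
v=5: a=5^6·(≡4), b=5^4·(≡2) mod 5; (4|5)=+1, (2|5)=-1; (−1)^{6·4·2}·(+1)^4·(-1)^6 = +1.
|Ram(-8294, 133)| = 2, even; anisotropic at {2, 29}.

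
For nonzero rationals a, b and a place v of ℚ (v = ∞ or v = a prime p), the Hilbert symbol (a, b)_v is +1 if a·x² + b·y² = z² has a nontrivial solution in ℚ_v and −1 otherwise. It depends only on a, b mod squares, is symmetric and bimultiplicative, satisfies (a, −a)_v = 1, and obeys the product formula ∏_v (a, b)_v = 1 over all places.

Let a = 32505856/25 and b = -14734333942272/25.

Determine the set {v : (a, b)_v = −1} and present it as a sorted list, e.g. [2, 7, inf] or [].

(a, b) ≡ (31, -8772442) mod (ℚ^×)²; places V = {2, 3, 5, 7, 17, 29, 31, 41, ∞}.
(a,b)_7: α=0, u≡3; β=1, v≡1 (mod 7); (3|7)=-1, (1|7)=+1; sign (−1)^0·-1^1·+1^0 = -1.
(a,b)_29: α=0, u≡3; β=1, v≡16 (mod 29); (3|29)=-1, (16|29)=+1; sign (−1)^0·-1^1·+1^0 = -1.
(a,b)_31: α=1, u≡5; β=1, v≡22 (mod 31); (5|31)=+1, (22|31)=-1; sign (−1)^1·+1^1·-1^1 = +1.
(a,b)_2: α=20, β=9; u≡7, v≡3 (mod 8); ε(u)ε(v)=1·1, αω(v)=20·1, βω(u)=9·0; sum ≡ 1  ⇒  -1.
(a,b)_17: α=0, u≡11; β=1, v≡1 (mod 17); (11|17)=-1, (1|17)=+1; sign (−1)^0·-1^1·+1^0 = -1.
(a,b)_41: α=0, u≡16; β=1, v≡15 (mod 41); (16|41)=+1, (15|41)=-1; sign (−1)^0·+1^1·-1^0 = +1.
(a,b)_3: α=0, u≡1; β=8, v≡2 (mod 3); (1|3)=+1, (2|3)=-1; sign (−1)^0·+1^8·-1^0 = +1.
(a,b)_5: α=-2, u≡1; β=-2, v≡3 (mod 5); (1|5)=+1, (3|5)=-1; sign (−1)^0·+1^-2·-1^-2 = +1.
(a,b)_∞: sgn(31)=+, sgn(-8772442)=−, so +1.
(31, -8772442 / ℚ) ramifies at {2, 7, 17, 29}: a division algebra.

[2, 7, 17, 29]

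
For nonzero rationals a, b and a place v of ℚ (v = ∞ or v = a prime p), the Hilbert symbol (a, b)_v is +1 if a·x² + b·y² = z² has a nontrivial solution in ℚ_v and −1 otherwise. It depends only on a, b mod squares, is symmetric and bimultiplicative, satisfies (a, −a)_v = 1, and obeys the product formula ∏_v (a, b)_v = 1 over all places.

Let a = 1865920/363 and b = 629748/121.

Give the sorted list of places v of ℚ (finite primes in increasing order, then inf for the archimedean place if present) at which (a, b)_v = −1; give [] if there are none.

[5, 17]

(a, b) ≡ (1785, 357) mod (ℚ^×)²; places V = {2, 3, 5, 7, 11, 17, ∞}.
(a,b)_7: α=3, u≡6; β=3, v≡1 (mod 7); (6|7)=-1, (1|7)=+1; sign (−1)^1·-1^3·+1^3 = +1.
(a,b)_5: α=1, u≡3; β=0, v≡3 (mod 5); (3|5)=-1, (3|5)=-1; sign (−1)^0·-1^0·-1^1 = -1.
(a,b)_3: α=-1, u≡1; β=3, v≡2 (mod 3); (1|3)=+1, (2|3)=-1; sign (−1)^1·+1^3·-1^-1 = +1.
(a,b)_17: α=1, u≡7; β=1, v≡9 (mod 17); (7|17)=-1, (9|17)=+1; sign (−1)^0·-1^1·+1^1 = -1.
(a,b)_2: α=6, β=2; u≡1, v≡5 (mod 8); ε(u)ε(v)=0·0, αω(v)=6·1, βω(u)=2·0; sum ≡ 0  ⇒  +1.
(a,b)_∞: sgn(1785)=+, sgn(357)=+, so +1.
(a,b)_11: α=-2, u≡4; β=-2, v≡9 (mod 11); (4|11)=+1, (9|11)=+1; sign (−1)^0·+1^-2·+1^-2 = +1.
Ram(1785, 357) = {5, 17}; no ℚ_5-point on the conic.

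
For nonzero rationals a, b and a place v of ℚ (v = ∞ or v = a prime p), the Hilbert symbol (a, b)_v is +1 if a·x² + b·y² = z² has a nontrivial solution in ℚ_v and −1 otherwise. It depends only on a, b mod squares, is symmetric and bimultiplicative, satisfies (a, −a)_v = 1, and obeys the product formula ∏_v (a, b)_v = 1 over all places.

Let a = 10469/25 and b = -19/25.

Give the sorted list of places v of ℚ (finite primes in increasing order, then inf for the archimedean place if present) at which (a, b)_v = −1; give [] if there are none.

[19, 29]

(a, b) ≡ (29, -19) mod (ℚ^×)²; places V = {2, 5, 19, 29, ∞}.
(a,b)_2: α=0, β=0; u≡5, v≡5 (mod 8); ε(u)ε(v)=0·0, αω(v)=0·1, βω(u)=0·1; sum ≡ 0  ⇒  +1.
(a,b)_29: α=1, u≡4; β=0, v≡12 (mod 29); (4|29)=+1, (12|29)=-1; sign (−1)^0·+1^0·-1^1 = -1.
(a,b)_5: α=-2, u≡4; β=-2, v≡1 (mod 5); (4|5)=+1, (1|5)=+1; sign (−1)^0·+1^-2·+1^-2 = +1.
(a,b)_∞: sgn(29)=+, sgn(-19)=−, so +1.
(a,b)_19: α=2, u≡8; β=1, v≡3 (mod 19); (8|19)=-1, (3|19)=-1; sign (−1)^0·-1^1·-1^2 = -1.
|Ram(29, -19)| = 2, even; anisotropic at {19, 29}.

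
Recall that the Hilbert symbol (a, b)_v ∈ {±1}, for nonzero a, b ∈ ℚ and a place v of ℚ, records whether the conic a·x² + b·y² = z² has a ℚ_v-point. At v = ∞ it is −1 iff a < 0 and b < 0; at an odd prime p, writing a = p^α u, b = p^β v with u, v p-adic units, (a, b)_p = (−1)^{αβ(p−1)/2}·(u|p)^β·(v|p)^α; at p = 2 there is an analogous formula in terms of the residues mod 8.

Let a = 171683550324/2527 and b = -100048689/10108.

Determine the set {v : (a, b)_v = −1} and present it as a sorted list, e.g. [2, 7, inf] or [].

[3, 23]

(a, b) ≡ (30107, -106743) mod (ℚ^×)²; places V = {2, 3, 7, 11, 13, 17, 19, 23, ∞}.
(a,b)_7: α=-1, u≡5; β=-1, v≡4 (mod 7); (5|7)=-1, (4|7)=+1; sign (−1)^1·-1^-1·+1^-1 = +1.
(a,b)_2: α=2, β=-2; u≡3, v≡1 (mod 8); ε(u)ε(v)=1·0, αω(v)=2·0, βω(u)=-2·1; sum ≡ 0  ⇒  +1.
(a,b)_11: α=1, u≡1; β=0, v≡4 (mod 11); (1|11)=+1, (4|11)=+1; sign (−1)^0·+1^0·+1^1 = +1.
(a,b)_13: α=2, u≡3; β=1, v≡11 (mod 13); (3|13)=+1, (11|13)=-1; sign (−1)^0·+1^1·-1^2 = +1.
(a,b)_∞: sgn(30107)=+, sgn(-106743)=−, so +1.
(a,b)_3: α=10, u≡2; β=9, v≡2 (mod 3); (2|3)=-1, (2|3)=-1; sign (−1)^0·-1^9·-1^10 = -1.
(a,b)_17: α=1, u≡12; β=1, v≡3 (mod 17); (12|17)=-1, (3|17)=-1; sign (−1)^0·-1^1·-1^1 = +1.
(a,b)_23: α=1, u≡20; β=1, v≡21 (mod 23); (20|23)=-1, (21|23)=-1; sign (−1)^1·-1^1·-1^1 = -1.
(a,b)_19: α=-2, u≡5; β=-2, v≡18 (mod 19); (5|19)=+1, (18|19)=-1; sign (−1)^0·+1^-2·-1^-2 = +1.
|Ram(30107, -106743)| = 2, even; anisotropic at {3, 23}.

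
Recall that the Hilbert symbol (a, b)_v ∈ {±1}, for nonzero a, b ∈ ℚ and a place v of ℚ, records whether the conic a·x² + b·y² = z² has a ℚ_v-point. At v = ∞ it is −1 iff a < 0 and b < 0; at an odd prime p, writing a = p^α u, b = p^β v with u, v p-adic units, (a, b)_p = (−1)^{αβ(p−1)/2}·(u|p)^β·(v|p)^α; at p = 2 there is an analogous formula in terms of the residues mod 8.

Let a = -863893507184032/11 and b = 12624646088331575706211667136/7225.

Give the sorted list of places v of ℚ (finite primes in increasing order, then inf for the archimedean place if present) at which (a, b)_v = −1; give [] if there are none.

(a, b) ≡ (-306878, 131979) mod (ℚ^×)²; places V = {2, 3, 5, 7, 11, 13, 17, 29, 37, 41, ∞}.
(a,b)_11: α=-1, u≡5; β=0, v≡1 (mod 11); (5|11)=+1, (1|11)=+1; sign (−1)^0·+1^0·+1^-1 = +1.
(a,b)_2: α=5, β=6; u≡1, v≡3 (mod 8); ε(u)ε(v)=0·1, αω(v)=5·1, βω(u)=6·0; sum ≡ 1  ⇒  -1.
(a,b)_41: α=2, u≡3; β=3, v≡18 (mod 41); (3|41)=-1, (18|41)=+1; sign (−1)^0·-1^3·+1^2 = -1.
(a,b)_29: α=3, u≡12; β=5, v≡14 (mod 29); (12|29)=-1, (14|29)=-1; sign (−1)^0·-1^5·-1^3 = +1.
(a,b)_37: α=3, u≡19; β=5, v≡29 (mod 37); (19|37)=-1, (29|37)=-1; sign (−1)^0·-1^5·-1^3 = +1.
(a,b)_∞: sgn(-306878)=−, sgn(131979)=+, so +1.
(a,b)_3: α=0, u≡1; β=5, v≡1 (mod 3); (1|3)=+1, (1|3)=+1; sign (−1)^0·+1^5·+1^0 = +1.
(a,b)_13: α=1, u≡8; β=2, v≡1 (mod 13); (8|13)=-1, (1|13)=+1; sign (−1)^0·-1^2·+1^1 = +1.
(a,b)_7: α=0, u≡1; β=2, v≡1 (mod 7); (1|7)=+1, (1|7)=+1; sign (−1)^0·+1^2·+1^0 = +1.
(a,b)_5: α=0, u≡3; β=-2, v≡4 (mod 5); (3|5)=-1, (4|5)=+1; sign (−1)^0·-1^-2·+1^0 = +1.
(a,b)_17: α=0, u≡7; β=-2, v≡13 (mod 17); (7|17)=-1, (13|17)=+1; sign (−1)^0·-1^-2·+1^0 = +1.
(-306878, 131979 / ℚ) ramifies at {2, 41}: a division algebra.

[2, 41]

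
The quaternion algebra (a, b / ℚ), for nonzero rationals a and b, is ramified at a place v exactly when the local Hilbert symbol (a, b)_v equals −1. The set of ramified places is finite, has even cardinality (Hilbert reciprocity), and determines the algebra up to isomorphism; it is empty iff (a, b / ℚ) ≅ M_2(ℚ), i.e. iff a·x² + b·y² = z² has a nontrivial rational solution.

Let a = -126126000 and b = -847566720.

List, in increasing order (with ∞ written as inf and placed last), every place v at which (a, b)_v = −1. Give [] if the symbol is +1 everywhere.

Mod squares: a ≡ -715, b ≡ -30030. Check v ∈ {∞, 2, 3, 5, 7, 11, 13}.
v=7: a=7^2·(≡5), b=7^3·(≡2) mod 7; (5|7)=-1, (2|7)=+1; (−1)^{2·3·3}·(-1)^3·(+1)^2 = -1.
v=13: a=13^1·(≡4), b=13^1·(≡4) mod 13; (4|13)=+1, (4|13)=+1; (−1)^{1·1·6}·(+1)^1·(+1)^1 = +1.
v=5: a=5^3·(≡2), b=5^1·(≡1) mod 5; (2|5)=-1, (1|5)=+1; (−1)^{3·1·2}·(-1)^1·(+1)^3 = -1.
v=2: v_2(a)=4, v_2(b)=7; units ≡ 5, 1 (mod 8); ε·ε+αω+βω = 0·0+4·0+7·1 ≡ 1  ⇒  (a,b)_2 = -1.
v=11: a=11^1·(≡4), b=11^1·(≡4) mod 11; (4|11)=+1, (4|11)=+1; (−1)^{1·1·5}·(+1)^1·(+1)^1 = -1.
v=∞: -715 < 0 and -30030 < 0  ⇒  (a,b)_∞ = -1.
v=3: a=3^2·(≡2), b=3^3·(≡1) mod 3; (2|3)=-1, (1|3)=+1; (−1)^{2·3·1}·(-1)^3·(+1)^2 = -1.
Ram(-715, -30030) = {2, 3, 5, 7, 11, ∞}; no ℚ_2-point on the conic.

[2, 3, 5, 7, 11, inf]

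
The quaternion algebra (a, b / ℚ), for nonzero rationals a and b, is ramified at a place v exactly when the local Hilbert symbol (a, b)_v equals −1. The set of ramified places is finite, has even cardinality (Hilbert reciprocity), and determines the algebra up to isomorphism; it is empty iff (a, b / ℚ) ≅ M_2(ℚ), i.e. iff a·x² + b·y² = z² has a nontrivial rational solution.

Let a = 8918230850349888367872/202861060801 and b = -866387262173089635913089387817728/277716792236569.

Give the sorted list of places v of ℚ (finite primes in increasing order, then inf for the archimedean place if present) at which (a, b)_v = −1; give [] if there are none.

(a, b) ≡ (9451013, -1763) mod (ℚ^×)²; places V = {2, 3, 7, 11, 13, 29, 37, 41, 43, 47, 53, ∞}.
(a,b)_∞: sgn(9451013)=+, sgn(-1763)=−, so +1.
(a,b)_3: α=4, u≡2; β=8, v≡1 (mod 3); (2|3)=-1, (1|3)=+1; sign (−1)^0·-1^8·+1^4 = +1.
(a,b)_11: α=5, u≡7; β=8, v≡2 (mod 11); (7|11)=-1, (2|11)=-1; sign (−1)^0·-1^8·-1^5 = -1.
(a,b)_53: α=1, u≡47; β=2, v≡35 (mod 53); (47|53)=+1, (35|53)=-1; sign (−1)^0·+1^2·-1^1 = -1.
(a,b)_47: α=-2, u≡37; β=-2, v≡30 (mod 47); (37|47)=+1, (30|47)=-1; sign (−1)^0·+1^-2·-1^-2 = +1.
(a,b)_43: α=3, u≡37; β=5, v≡26 (mod 43); (37|43)=-1, (26|43)=-1; sign (−1)^1·-1^5·-1^3 = -1.
(a,b)_37: α=-4, u≡35; β=-6, v≡22 (mod 37); (35|37)=-1, (22|37)=-1; sign (−1)^0·-1^-6·-1^-4 = +1.
(a,b)_41: α=2, u≡33; β=1, v≡1 (mod 41); (33|41)=+1, (1|41)=+1; sign (−1)^0·+1^1·+1^2 = +1.
(a,b)_2: α=8, β=8; u≡5, v≡5 (mod 8); ε(u)ε(v)=0·0, αω(v)=8·1, βω(u)=8·1; sum ≡ 0  ⇒  +1.
(a,b)_29: α=1, u≡6; β=2, v≡28 (mod 29); (6|29)=+1, (28|29)=+1; sign (−1)^0·+1^2·+1^1 = +1.
(a,b)_7: α=-2, u≡5; β=-2, v≡1 (mod 7); (5|7)=-1, (1|7)=+1; sign (−1)^0·-1^-2·+1^-2 = +1.
(a,b)_13: α=1, u≡8; β=2, v≡8 (mod 13); (8|13)=-1, (8|13)=-1; sign (−1)^0·-1^2·-1^1 = -1.
Ram(9451013, -1763) = {11, 13, 43, 53}; no ℚ_11-point on the conic.

[11, 13, 43, 53]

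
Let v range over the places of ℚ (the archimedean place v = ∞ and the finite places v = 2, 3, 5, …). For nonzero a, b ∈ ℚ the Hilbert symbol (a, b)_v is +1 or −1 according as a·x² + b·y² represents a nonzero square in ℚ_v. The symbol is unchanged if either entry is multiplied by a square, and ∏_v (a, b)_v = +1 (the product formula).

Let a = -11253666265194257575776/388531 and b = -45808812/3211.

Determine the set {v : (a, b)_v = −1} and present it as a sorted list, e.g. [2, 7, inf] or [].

[2, 17, 29, inf]

(a, b) ≡ (-2079474, -83657) mod (ℚ^×)²; places V = {2, 3, 7, 11, 13, 17, 19, 29, 37, ∞}.
(a,b)_29: α=1, u≡14; β=0, v≡8 (mod 29); (14|29)=-1, (8|29)=-1; sign (−1)^0·-1^0·-1^1 = -1.
(a,b)_11: α=-2, u≡6; β=0, v≡5 (mod 11); (6|11)=-1, (5|11)=+1; sign (−1)^0·-1^0·+1^-2 = +1.
(a,b)_3: α=5, u≡1; β=2, v≡1 (mod 3); (1|3)=+1, (1|3)=+1; sign (−1)^0·+1^2·+1^5 = +1.
(a,b)_∞: sgn(-2079474)=−, sgn(-83657)=−, so -1.
(a,b)_2: α=5, β=2; u≡7, v≡7 (mod 8); ε(u)ε(v)=1·1, αω(v)=5·0, βω(u)=2·0; sum ≡ 1  ⇒  -1.
(a,b)_17: α=7, u≡7; β=3, v≡4 (mod 17); (7|17)=-1, (4|17)=+1; sign (−1)^0·-1^3·+1^7 = -1.
(a,b)_19: α=-1, u≡8; β=-1, v≡1 (mod 19); (8|19)=-1, (1|19)=+1; sign (−1)^1·-1^-1·+1^-1 = +1.
(a,b)_37: α=3, u≡36; β=1, v≡7 (mod 37); (36|37)=+1, (7|37)=+1; sign (−1)^0·+1^1·+1^3 = +1.
(a,b)_7: α=4, u≡1; β=1, v≡6 (mod 7); (1|7)=+1, (6|7)=-1; sign (−1)^0·+1^1·-1^4 = +1.
(a,b)_13: α=-2, u≡7; β=-2, v≡7 (mod 13); (7|13)=-1, (7|13)=-1; sign (−1)^0·-1^-2·-1^-2 = +1.
Ram(-2079474, -83657) = {2, 17, 29, ∞}; no ℚ_2-point on the conic.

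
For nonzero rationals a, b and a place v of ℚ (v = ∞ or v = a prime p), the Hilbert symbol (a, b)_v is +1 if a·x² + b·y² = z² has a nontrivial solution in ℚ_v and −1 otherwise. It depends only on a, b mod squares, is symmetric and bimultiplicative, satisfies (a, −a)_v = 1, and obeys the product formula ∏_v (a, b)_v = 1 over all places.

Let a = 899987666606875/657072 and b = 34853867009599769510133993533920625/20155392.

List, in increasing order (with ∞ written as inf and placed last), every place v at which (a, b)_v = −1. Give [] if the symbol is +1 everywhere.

[23, 31]

Mod squares: a ≡ 121737, b ≡ 477411. Check v ∈ {∞, 2, 3, 5, 7, 11, 13, 17, 23, 31, 37}.
v=5: a=5^4·(≡3), b=5^4·(≡4) mod 5; (3|5)=-1, (4|5)=+1; (−1)^{4·4·2}·(-1)^4·(+1)^4 = +1.
v=11: a=11^1·(≡1), b=11^3·(≡7) mod 11; (1|11)=+1, (7|11)=-1; (−1)^{1·3·5}·(+1)^3·(-1)^1 = +1.
v=13: a=13^-2·(≡2), b=13^2·(≡12) mod 13; (2|13)=-1, (12|13)=+1; (−1)^{-2·2·6}·(-1)^2·(+1)^-2 = +1.
v=2: v_2(a)=-4, v_2(b)=-10; units ≡ 1, 3 (mod 8); ε·ε+αω+βω = 0·1+-4·1+-10·0 ≡ 0  ⇒  (a,b)_2 = +1.
v=3: a=3^-5·(≡1), b=3^-9·(≡2) mod 3; (1|3)=+1, (2|3)=-1; (−1)^{-5·-9·1}·(+1)^-9·(-1)^-5 = +1.
v=17: a=17^1·(≡1), b=17^3·(≡1) mod 17; (1|17)=+1, (1|17)=+1; (−1)^{1·3·8}·(+1)^3·(+1)^1 = +1.
v=23: a=23^2·(≡11), b=23^5·(≡19) mod 23; (11|23)=-1, (19|23)=-1; (−1)^{2·5·11}·(-1)^5·(-1)^2 = -1.
v=31: a=31^1·(≡6), b=31^2·(≡13) mod 31; (6|31)=-1, (13|31)=-1; (−1)^{1·2·15}·(-1)^2·(-1)^1 = -1.
v=7: a=7^3·(≡6), b=7^6·(≡4) mod 7; (6|7)=-1, (4|7)=+1; (−1)^{3·6·3}·(-1)^6·(+1)^3 = +1.
v=37: a=37^2·(≡1), b=37^5·(≡30) mod 37; (1|37)=+1, (30|37)=+1; (−1)^{2·5·18}·(+1)^5·(+1)^2 = +1.
v=∞: 121737 > 0 and 477411 > 0  ⇒  (a,b)_∞ = +1.
Ram(121737, 477411) = {23, 31}; no ℚ_23-point on the conic.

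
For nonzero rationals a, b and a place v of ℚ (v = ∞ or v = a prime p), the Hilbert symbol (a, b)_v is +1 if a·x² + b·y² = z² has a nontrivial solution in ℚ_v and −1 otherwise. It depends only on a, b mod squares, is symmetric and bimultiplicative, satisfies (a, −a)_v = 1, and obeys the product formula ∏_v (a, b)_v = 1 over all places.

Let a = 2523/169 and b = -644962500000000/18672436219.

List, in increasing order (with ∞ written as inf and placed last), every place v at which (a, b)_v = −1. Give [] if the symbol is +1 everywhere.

[5, 19]

(a, b) ≡ (3, -1235) mod (ℚ^×)²; places V = {2, 3, 5, 7, 13, 19, 23, 29, 47, ∞}.
(a,b)_23: α=0, u≡2; β=-2, v≡19 (mod 23); (2|23)=+1, (19|23)=-1; sign (−1)^0·+1^-2·-1^0 = +1.
(a,b)_7: α=0, u≡3; β=2, v≡2 (mod 7); (3|7)=-1, (2|7)=+1; sign (−1)^0·-1^2·+1^0 = +1.
(a,b)_5: α=0, u≡2; β=11, v≡2 (mod 5); (2|5)=-1, (2|5)=-1; sign (−1)^0·-1^11·-1^0 = -1.
(a,b)_47: α=0, u≡28; β=-2, v≡42 (mod 47); (28|47)=+1, (42|47)=+1; sign (−1)^0·+1^-2·+1^0 = +1.
(a,b)_2: α=0, β=8; u≡3, v≡5 (mod 8); ε(u)ε(v)=1·0, αω(v)=0·1, βω(u)=8·1; sum ≡ 0  ⇒  +1.
(a,b)_∞: sgn(3)=+, sgn(-1235)=−, so +1.
(a,b)_13: α=-2, u≡1; β=1, v≡3 (mod 13); (1|13)=+1, (3|13)=+1; sign (−1)^0·+1^1·+1^-2 = +1.
(a,b)_3: α=1, u≡1; β=4, v≡1 (mod 3); (1|3)=+1, (1|3)=+1; sign (−1)^0·+1^4·+1^1 = +1.
(a,b)_19: α=0, u≡2; β=-1, v≡17 (mod 19); (2|19)=-1, (17|19)=+1; sign (−1)^0·-1^-1·+1^0 = -1.
(a,b)_29: α=2, u≡11; β=-2, v≡8 (mod 29); (11|29)=-1, (8|29)=-1; sign (−1)^0·-1^-2·-1^2 = +1.
Ram(3, -1235) = {5, 19}; no ℚ_5-point on the conic.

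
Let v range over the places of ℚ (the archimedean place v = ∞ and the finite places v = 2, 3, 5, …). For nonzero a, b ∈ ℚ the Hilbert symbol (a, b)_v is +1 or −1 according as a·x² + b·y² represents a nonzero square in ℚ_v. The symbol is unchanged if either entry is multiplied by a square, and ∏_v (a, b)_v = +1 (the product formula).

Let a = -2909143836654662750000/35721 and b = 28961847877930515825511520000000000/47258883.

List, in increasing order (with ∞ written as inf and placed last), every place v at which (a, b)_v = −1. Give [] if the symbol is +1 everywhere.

[13, 29]

(a, b) ≡ (-11, 35061) mod (ℚ^×)²; places V = {2, 3, 5, 7, 11, 13, 23, 29, 31, ∞}.
(a,b)_31: α=2, u≡4; β=3, v≡11 (mod 31); (4|31)=+1, (11|31)=-1; sign (−1)^0·+1^3·-1^2 = +1.
(a,b)_∞: sgn(-11)=−, sgn(35061)=+, so +1.
(a,b)_23: α=2, u≡18; β=2, v≡4 (mod 23); (18|23)=+1, (4|23)=+1; sign (−1)^0·+1^2·+1^2 = +1.
(a,b)_11: α=5, u≡6; β=8, v≡9 (mod 11); (6|11)=-1, (9|11)=+1; sign (−1)^0·-1^8·+1^5 = +1.
(a,b)_29: α=2, u≡26; β=3, v≡13 (mod 29); (26|29)=-1, (13|29)=+1; sign (−1)^0·-1^3·+1^2 = -1.
(a,b)_5: α=6, u≡4; β=10, v≡1 (mod 5); (4|5)=+1, (1|5)=+1; sign (−1)^0·+1^10·+1^6 = +1.
(a,b)_3: α=-6, u≡1; β=-9, v≡2 (mod 3); (1|3)=+1, (2|3)=-1; sign (−1)^0·+1^-9·-1^-6 = +1.
(a,b)_13: α=2, u≡8; β=3, v≡11 (mod 13); (8|13)=-1, (11|13)=-1; sign (−1)^0·-1^3·-1^2 = -1.
(a,b)_7: α=-2, u≡3; β=-4, v≡6 (mod 7); (3|7)=-1, (6|7)=-1; sign (−1)^0·-1^-4·-1^-2 = +1.
(a,b)_2: α=4, β=14; u≡5, v≡5 (mod 8); ε(u)ε(v)=0·0, αω(v)=4·1, βω(u)=14·1; sum ≡ 0  ⇒  +1.
|Ram(-11, 35061)| = 2, even; anisotropic at {13, 29}.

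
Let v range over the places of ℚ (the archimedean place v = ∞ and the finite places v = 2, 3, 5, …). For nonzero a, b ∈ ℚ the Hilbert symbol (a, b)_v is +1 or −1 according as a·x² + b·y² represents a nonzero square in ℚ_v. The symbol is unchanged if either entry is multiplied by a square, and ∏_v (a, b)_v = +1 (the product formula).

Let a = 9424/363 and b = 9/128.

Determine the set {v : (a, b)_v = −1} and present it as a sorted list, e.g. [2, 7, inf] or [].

Mod squares: a ≡ 1767, b ≡ 2. Check v ∈ {∞, 2, 3, 11, 19, 31}.
v=3: a=3^-1·(≡1), b=3^2·(≡2) mod 3; (1|3)=+1, (2|3)=-1; (−1)^{-1·2·1}·(+1)^2·(-1)^-1 = -1.
v=2: v_2(a)=4, v_2(b)=-7; units ≡ 7, 1 (mod 8); ε·ε+αω+βω = 1·0+4·0+-7·0 ≡ 0  ⇒  (a,b)_2 = +1.
v=∞: 1767 > 0 and 2 > 0  ⇒  (a,b)_∞ = +1.
v=19: a=19^1·(≡1), b=19^0·(≡2) mod 19; (1|19)=+1, (2|19)=-1; (−1)^{1·0·9}·(+1)^0·(-1)^1 = -1.
v=31: a=31^1·(≡11), b=31^0·(≡10) mod 31; (11|31)=-1, (10|31)=+1; (−1)^{1·0·15}·(-1)^0·(+1)^1 = +1.
v=11: a=11^-2·(≡10), b=11^0·(≡6) mod 11; (10|11)=-1, (6|11)=-1; (−1)^{-2·0·5}·(-1)^0·(-1)^-2 = +1.
Ram(1767, 2) = {3, 19}; no ℚ_3-point on the conic.

[3, 19]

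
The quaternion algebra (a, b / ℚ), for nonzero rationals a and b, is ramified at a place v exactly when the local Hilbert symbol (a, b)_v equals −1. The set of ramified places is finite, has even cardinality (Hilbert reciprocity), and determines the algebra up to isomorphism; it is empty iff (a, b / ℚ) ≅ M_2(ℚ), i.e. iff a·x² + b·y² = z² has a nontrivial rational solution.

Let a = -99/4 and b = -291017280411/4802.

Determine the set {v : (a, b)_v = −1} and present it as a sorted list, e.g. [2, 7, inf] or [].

(a, b) ≡ (-11, -18278) mod (ℚ^×)²; places V = {2, 3, 7, 11, 13, 19, 37, ∞}.
(a,b)_2: α=-2, β=-1; u≡5, v≡5 (mod 8); ε(u)ε(v)=0·0, αω(v)=-2·1, βω(u)=-1·1; sum ≡ 1  ⇒  -1.
(a,b)_∞: sgn(-11)=−, sgn(-18278)=−, so -1.
(a,b)_37: α=0, u≡3; β=1, v≡32 (mod 37); (3|37)=+1, (32|37)=-1; sign (−1)^0·+1^1·-1^0 = +1.
(a,b)_13: α=0, u≡11; β=1, v≡5 (mod 13); (11|13)=-1, (5|13)=-1; sign (−1)^0·-1^1·-1^0 = -1.
(a,b)_7: α=0, u≡5; β=-4, v≡5 (mod 7); (5|7)=-1, (5|7)=-1; sign (−1)^0·-1^-4·-1^0 = +1.
(a,b)_19: α=0, u≡18; β=3, v≡17 (mod 19); (18|19)=-1, (17|19)=+1; sign (−1)^0·-1^3·+1^0 = -1.
(a,b)_11: α=1, u≡6; β=2, v≡9 (mod 11); (6|11)=-1, (9|11)=+1; sign (−1)^0·-1^2·+1^1 = +1.
(a,b)_3: α=2, u≡1; β=6, v≡1 (mod 3); (1|3)=+1, (1|3)=+1; sign (−1)^0·+1^6·+1^2 = +1.
Ram(-11, -18278) = {2, 13, 19, ∞}; no ℚ_2-point on the conic.

[2, 13, 19, inf]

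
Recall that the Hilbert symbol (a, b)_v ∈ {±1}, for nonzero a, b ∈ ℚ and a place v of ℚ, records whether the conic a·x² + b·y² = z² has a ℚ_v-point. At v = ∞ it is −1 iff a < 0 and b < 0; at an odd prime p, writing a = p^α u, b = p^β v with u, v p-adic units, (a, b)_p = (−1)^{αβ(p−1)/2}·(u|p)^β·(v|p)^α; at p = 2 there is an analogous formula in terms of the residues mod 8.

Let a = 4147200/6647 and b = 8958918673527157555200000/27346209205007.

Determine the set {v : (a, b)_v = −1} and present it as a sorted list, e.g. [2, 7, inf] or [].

(a, b) ≡ (46, 10816210) mod (ℚ^×)²; places V = {2, 3, 5, 7, 11, 17, 23, 31, 37, 41, ∞}.
(a,b)_31: α=0, u≡23; β=1, v≡5 (mod 31); (23|31)=-1, (5|31)=+1; sign (−1)^0·-1^1·+1^0 = -1.
(a,b)_41: α=0, u≡10; β=1, v≡40 (mod 41); (10|41)=+1, (40|41)=+1; sign (−1)^0·+1^1·+1^0 = +1.
(a,b)_37: α=0, u≡10; β=3, v≡25 (mod 37); (10|37)=+1, (25|37)=+1; sign (−1)^0·+1^3·+1^0 = +1.
(a,b)_5: α=2, u≡4; β=5, v≡2 (mod 5); (4|5)=+1, (2|5)=-1; sign (−1)^0·+1^5·-1^2 = +1.
(a,b)_11: α=0, u≡8; β=-2, v≡3 (mod 11); (8|11)=-1, (3|11)=+1; sign (−1)^0·-1^-2·+1^0 = +1.
(a,b)_∞: sgn(46)=+, sgn(10816210)=+, so +1.
(a,b)_2: α=11, β=39; u≡7, v≡1 (mod 8); ε(u)ε(v)=1·0, αω(v)=11·0, βω(u)=39·0; sum ≡ 0  ⇒  +1.
(a,b)_23: α=-1, u≡16; β=-1, v≡2 (mod 23); (16|23)=+1, (2|23)=+1; sign (−1)^1·+1^-1·+1^-1 = -1.
(a,b)_3: α=4, u≡1; β=4, v≡1 (mod 3); (1|3)=+1, (1|3)=+1; sign (−1)^0·+1^4·+1^4 = +1.
(a,b)_7: α=0, u≡2; β=-6, v≡3 (mod 7); (2|7)=+1, (3|7)=-1; sign (−1)^0·+1^-6·-1^0 = +1.
(a,b)_17: α=-2, u≡14; β=-4, v≡11 (mod 17); (14|17)=-1, (11|17)=-1; sign (−1)^0·-1^-4·-1^-2 = +1.
Ram(46, 10816210) = {23, 31}; no ℚ_23-point on the conic.

[23, 31]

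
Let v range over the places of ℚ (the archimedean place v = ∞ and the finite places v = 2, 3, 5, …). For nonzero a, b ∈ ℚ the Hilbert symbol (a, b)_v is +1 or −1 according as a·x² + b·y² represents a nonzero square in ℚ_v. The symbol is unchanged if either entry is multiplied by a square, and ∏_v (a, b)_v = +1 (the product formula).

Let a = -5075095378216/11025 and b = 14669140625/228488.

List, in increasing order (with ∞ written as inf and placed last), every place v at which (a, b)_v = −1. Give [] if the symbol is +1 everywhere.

[2, 17, 19, 23, 31, 43]

(a, b) ≡ (-574365706, 34) mod (ℚ^×)²; places V = {2, 3, 5, 7, 13, 17, 19, 23, 29, 31, 43, 47, ∞}.
(a,b)_2: α=3, β=-3; u≡3, v≡1 (mod 8); ε(u)ε(v)=1·0, αω(v)=3·0, βω(u)=-3·1; sum ≡ 1  ⇒  -1.
(a,b)_17: α=1, u≡12; β=1, v≡15 (mod 17); (12|17)=-1, (15|17)=+1; sign (−1)^0·-1^1·+1^1 = -1.
(a,b)_31: α=1, u≡17; β=0, v≡27 (mod 31); (17|31)=-1, (27|31)=-1; sign (−1)^0·-1^0·-1^1 = -1.
(a,b)_19: α=1, u≡1; β=0, v≡13 (mod 19); (1|19)=+1, (13|19)=-1; sign (−1)^0·+1^0·-1^1 = -1.
(a,b)_23: α=1, u≡6; β=0, v≡7 (mod 23); (6|23)=+1, (7|23)=-1; sign (−1)^0·+1^0·-1^1 = -1.
(a,b)_5: α=-2, u≡4; β=8, v≡1 (mod 5); (4|5)=+1, (1|5)=+1; sign (−1)^0·+1^8·+1^-2 = +1.
(a,b)_7: α=-2, u≡4; β=0, v≡6 (mod 7); (4|7)=+1, (6|7)=-1; sign (−1)^0·+1^0·-1^-2 = +1.
(a,b)_3: α=-2, u≡2; β=0, v≡1 (mod 3); (2|3)=-1, (1|3)=+1; sign (−1)^0·-1^0·+1^-2 = +1.
(a,b)_43: α=1, u≡15; β=0, v≡30 (mod 43); (15|43)=+1, (30|43)=-1; sign (−1)^0·+1^0·-1^1 = -1.
(a,b)_29: α=1, u≡11; β=0, v≡16 (mod 29); (11|29)=-1, (16|29)=+1; sign (−1)^0·-1^0·+1^1 = +1.
(a,b)_47: α=2, u≡37; β=2, v≡2 (mod 47); (37|47)=+1, (2|47)=+1; sign (−1)^0·+1^2·+1^2 = +1.
(a,b)_13: α=0, u≡7; β=-4, v≡6 (mod 13); (7|13)=-1, (6|13)=-1; sign (−1)^0·-1^-4·-1^0 = +1.
(a,b)_∞: sgn(-574365706)=−, sgn(34)=+, so +1.
(-574365706, 34 / ℚ) ramifies at {2, 17, 19, 23, 31, 43}: a division algebra.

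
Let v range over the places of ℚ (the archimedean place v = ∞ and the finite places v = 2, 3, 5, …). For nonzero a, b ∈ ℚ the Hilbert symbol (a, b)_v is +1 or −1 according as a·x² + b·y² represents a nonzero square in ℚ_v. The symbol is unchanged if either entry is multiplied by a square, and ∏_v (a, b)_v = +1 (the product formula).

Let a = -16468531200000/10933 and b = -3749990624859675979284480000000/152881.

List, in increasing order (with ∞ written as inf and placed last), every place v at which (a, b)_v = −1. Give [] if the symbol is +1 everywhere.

[2, 3, 5, inf]

(a, b) ≡ (-715, -6270) mod (ℚ^×)²; places V = {2, 3, 5, 11, 13, 17, 19, 23, 29, ∞}.
(a,b)_3: α=4, u≡2; β=15, v≡1 (mod 3); (2|3)=-1, (1|3)=+1; sign (−1)^0·-1^15·+1^4 = -1.
(a,b)_∞: sgn(-715)=−, sgn(-6270)=−, so -1.
(a,b)_2: α=14, β=23; u≡5, v≡1 (mod 8); ε(u)ε(v)=0·0, αω(v)=14·0, βω(u)=23·1; sum ≡ 1  ⇒  -1.
(a,b)_13: α=-1, u≡12; β=0, v≡9 (mod 13); (12|13)=+1, (9|13)=+1; sign (−1)^0·+1^0·+1^-1 = +1.
(a,b)_11: α=1, u≡4; β=5, v≡8 (mod 11); (4|11)=+1, (8|11)=-1; sign (−1)^1·+1^5·-1^1 = +1.
(a,b)_23: α=0, u≡11; β=-2, v≡13 (mod 23); (11|23)=-1, (13|23)=+1; sign (−1)^0·-1^-2·+1^0 = +1.
(a,b)_29: α=-2, u≡27; β=0, v≡13 (mod 29); (27|29)=-1, (13|29)=+1; sign (−1)^0·-1^0·+1^-2 = +1.
(a,b)_5: α=5, u≡2; β=7, v≡1 (mod 5); (2|5)=-1, (1|5)=+1; sign (−1)^0·-1^7·+1^5 = -1.
(a,b)_17: α=0, u≡2; β=-2, v≡11 (mod 17); (2|17)=+1, (11|17)=-1; sign (−1)^0·+1^-2·-1^0 = +1.
(a,b)_19: α=2, u≡4; β=5, v≡12 (mod 19); (4|19)=+1, (12|19)=-1; sign (−1)^0·+1^5·-1^2 = +1.
|Ram(-715, -6270)| = 4, even; anisotropic at {2, 3, 5, ∞}.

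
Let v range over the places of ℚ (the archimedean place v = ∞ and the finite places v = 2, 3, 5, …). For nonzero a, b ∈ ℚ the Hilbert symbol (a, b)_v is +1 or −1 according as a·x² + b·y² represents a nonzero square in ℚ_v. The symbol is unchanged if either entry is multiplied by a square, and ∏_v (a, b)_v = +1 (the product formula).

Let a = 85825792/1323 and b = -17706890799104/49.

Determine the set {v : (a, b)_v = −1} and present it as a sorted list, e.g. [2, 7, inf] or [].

[13, 41]

(a, b) ≡ (1005771, -26) mod (ℚ^×)²; places V = {2, 3, 7, 13, 17, 37, 41, ∞}.
(a,b)_41: α=1, u≡35; β=2, v≡22 (mod 41); (35|41)=-1, (22|41)=-1; sign (−1)^0·-1^2·-1^1 = -1.
(a,b)_37: α=1, u≡11; β=2, v≡11 (mod 37); (11|37)=+1, (11|37)=+1; sign (−1)^0·+1^2·+1^1 = +1.
(a,b)_3: α=-3, u≡1; β=0, v≡1 (mod 3); (1|3)=+1, (1|3)=+1; sign (−1)^0·+1^0·+1^-3 = +1.
(a,b)_∞: sgn(1005771)=+, sgn(-26)=−, so +1.
(a,b)_17: α=1, u≡11; β=2, v≡16 (mod 17); (11|17)=-1, (16|17)=+1; sign (−1)^0·-1^2·+1^1 = +1.
(a,b)_13: α=1, u≡9; β=1, v≡8 (mod 13); (9|13)=+1, (8|13)=-1; sign (−1)^0·+1^1·-1^1 = -1.
(a,b)_7: α=-2, u≡4; β=-2, v≡4 (mod 7); (4|7)=+1, (4|7)=+1; sign (−1)^0·+1^-2·+1^-2 = +1.
(a,b)_2: α=8, β=11; u≡3, v≡3 (mod 8); ε(u)ε(v)=1·1, αω(v)=8·1, βω(u)=11·1; sum ≡ 0  ⇒  +1.
Ram(1005771, -26) = {13, 41}; no ℚ_13-point on the conic.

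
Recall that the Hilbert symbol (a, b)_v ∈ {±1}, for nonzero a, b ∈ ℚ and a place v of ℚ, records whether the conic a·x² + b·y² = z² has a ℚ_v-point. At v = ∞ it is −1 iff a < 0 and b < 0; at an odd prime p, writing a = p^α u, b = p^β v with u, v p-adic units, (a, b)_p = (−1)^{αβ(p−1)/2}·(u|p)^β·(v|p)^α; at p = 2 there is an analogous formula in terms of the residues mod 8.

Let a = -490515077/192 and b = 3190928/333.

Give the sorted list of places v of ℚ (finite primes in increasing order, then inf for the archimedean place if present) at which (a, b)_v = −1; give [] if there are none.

[3, 13, 19, 31]

(a, b) ≡ (-666159, 13949) mod (ℚ^×)²; places V = {2, 3, 13, 19, 23, 29, 31, 37, 47, ∞}.
(a,b)_37: α=0, u≡4; β=-1, v≡30 (mod 37); (4|37)=+1, (30|37)=+1; sign (−1)^0·+1^-1·+1^0 = +1.
(a,b)_13: α=1, u≡9; β=1, v≡2 (mod 13); (9|13)=+1, (2|13)=-1; sign (−1)^0·+1^1·-1^1 = -1.
(a,b)_2: α=-6, β=4; u≡1, v≡5 (mod 8); ε(u)ε(v)=0·0, αω(v)=-6·1, βω(u)=4·0; sum ≡ 0  ⇒  +1.
(a,b)_29: α=1, u≡11; β=1, v≡17 (mod 29); (11|29)=-1, (17|29)=-1; sign (−1)^0·-1^1·-1^1 = +1.
(a,b)_47: α=2, u≡29; β=0, v≡1 (mod 47); (29|47)=-1, (1|47)=+1; sign (−1)^0·-1^0·+1^2 = +1.
(a,b)_31: α=1, u≡18; β=0, v≡11 (mod 31); (18|31)=+1, (11|31)=-1; sign (−1)^0·+1^0·-1^1 = -1.
(a,b)_23: α=0, u≡13; β=2, v≡11 (mod 23); (13|23)=+1, (11|23)=-1; sign (−1)^0·+1^2·-1^0 = +1.
(a,b)_3: α=-1, u≡1; β=-2, v≡2 (mod 3); (1|3)=+1, (2|3)=-1; sign (−1)^0·+1^-2·-1^-1 = -1.
(a,b)_19: α=1, u≡14; β=0, v≡3 (mod 19); (14|19)=-1, (3|19)=-1; sign (−1)^0·-1^0·-1^1 = -1.
(a,b)_∞: sgn(-666159)=−, sgn(13949)=+, so +1.
|Ram(-666159, 13949)| = 4, even; anisotropic at {3, 13, 19, 31}.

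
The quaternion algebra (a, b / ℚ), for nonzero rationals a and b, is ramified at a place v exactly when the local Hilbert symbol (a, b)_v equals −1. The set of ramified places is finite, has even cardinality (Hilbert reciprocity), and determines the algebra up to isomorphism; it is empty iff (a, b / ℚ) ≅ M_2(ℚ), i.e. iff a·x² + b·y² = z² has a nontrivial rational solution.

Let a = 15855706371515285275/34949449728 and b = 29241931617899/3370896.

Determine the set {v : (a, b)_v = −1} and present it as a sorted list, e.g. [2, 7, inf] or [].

Mod squares: a ≡ 902, b ≡ 11. Check v ∈ {∞, 2, 3, 5, 7, 11, 13, 17, 19, 23, 41}.
v=∞: 902 > 0 and 11 > 0  ⇒  (a,b)_∞ = +1.
v=3: a=3^-10·(≡2), b=3^-6·(≡2) mod 3; (2|3)=-1, (2|3)=-1; (−1)^{-10·-6·1}·(-1)^-6·(-1)^-10 = +1.
v=2: v_2(a)=-11, v_2(b)=-4; units ≡ 3, 3 (mod 8); ε·ε+αω+βω = 1·1+-11·1+-4·1 ≡ 0  ⇒  (a,b)_2 = +1.
v=19: a=19^2·(≡7), b=19^2·(≡5) mod 19; (7|19)=+1, (5|19)=+1; (−1)^{2·2·9}·(+1)^2·(+1)^2 = +1.
v=41: a=41^3·(≡29), b=41^2·(≡24) mod 41; (29|41)=-1, (24|41)=-1; (−1)^{3·2·20}·(-1)^2·(-1)^3 = -1.
v=7: a=7^2·(≡3), b=7^2·(≡2) mod 7; (3|7)=-1, (2|7)=+1; (−1)^{2·2·3}·(-1)^2·(+1)^2 = +1.
v=13: a=13^2·(≡5), b=13^2·(≡6) mod 13; (5|13)=-1, (6|13)=-1; (−1)^{2·2·6}·(-1)^2·(-1)^2 = +1.
v=5: a=5^2·(≡2), b=5^0·(≡4) mod 5; (2|5)=-1, (4|5)=+1; (−1)^{2·0·2}·(-1)^0·(+1)^2 = +1.
v=17: a=17^-2·(≡13), b=17^-2·(≡11) mod 17; (13|17)=+1, (11|17)=-1; (−1)^{-2·-2·8}·(+1)^-2·(-1)^-2 = +1.
v=11: a=11^1·(≡1), b=11^1·(≡3) mod 11; (1|11)=+1, (3|11)=+1; (−1)^{1·1·5}·(+1)^1·(+1)^1 = -1.
v=23: a=23^4·(≡21), b=23^2·(≡22) mod 23; (21|23)=-1, (22|23)=-1; (−1)^{4·2·11}·(-1)^2·(-1)^4 = +1.
|Ram(902, 11)| = 2, even; anisotropic at {11, 41}.

[11, 41]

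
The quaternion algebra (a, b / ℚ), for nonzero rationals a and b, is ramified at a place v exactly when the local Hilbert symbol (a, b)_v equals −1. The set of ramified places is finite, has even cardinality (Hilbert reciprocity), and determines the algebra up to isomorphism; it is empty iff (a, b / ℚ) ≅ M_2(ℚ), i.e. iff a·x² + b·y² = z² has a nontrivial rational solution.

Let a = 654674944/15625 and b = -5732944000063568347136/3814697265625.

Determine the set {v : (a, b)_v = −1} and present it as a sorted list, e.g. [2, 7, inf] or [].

[2, 23]

Mod squares: a ≡ 1771, b ≡ -209. Check v ∈ {∞, 2, 5, 7, 11, 19, 23}.
v=11: a=11^1·(≡6), b=11^3·(≡3) mod 11; (6|11)=-1, (3|11)=+1; (−1)^{1·3·5}·(-1)^3·(+1)^1 = +1.
v=23: a=23^1·(≡8), b=23^2·(≡11) mod 23; (8|23)=+1, (11|23)=-1; (−1)^{1·2·11}·(+1)^2·(-1)^1 = -1.
v=5: a=5^-6·(≡4), b=5^-18·(≡4) mod 5; (4|5)=+1, (4|5)=+1; (−1)^{-6·-18·2}·(+1)^-18·(+1)^-6 = +1.
v=19: a=19^2·(≡7), b=19^5·(≡12) mod 19; (7|19)=+1, (12|19)=-1; (−1)^{2·5·9}·(+1)^5·(-1)^2 = +1.
v=2: v_2(a)=10, v_2(b)=26; units ≡ 3, 7 (mod 8); ε·ε+αω+βω = 1·1+10·0+26·1 ≡ 1  ⇒  (a,b)_2 = -1.
v=7: a=7^1·(≡1), b=7^2·(≡1) mod 7; (1|7)=+1, (1|7)=+1; (−1)^{1·2·3}·(+1)^2·(+1)^1 = +1.
v=∞: 1771 > 0 and -209 < 0  ⇒  (a,b)_∞ = +1.
Ram(1771, -209) = {2, 23}; no ℚ_2-point on the conic.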